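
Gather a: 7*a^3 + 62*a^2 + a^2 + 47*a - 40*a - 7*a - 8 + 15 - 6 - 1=7*a^3 + 63*a^2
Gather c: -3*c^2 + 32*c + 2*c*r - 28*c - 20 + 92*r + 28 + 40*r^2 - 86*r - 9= -3*c^2 + c*(2*r + 4) + 40*r^2 + 6*r - 1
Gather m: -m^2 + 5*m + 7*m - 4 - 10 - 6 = -m^2 + 12*m - 20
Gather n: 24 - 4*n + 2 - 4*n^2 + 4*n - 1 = 25 - 4*n^2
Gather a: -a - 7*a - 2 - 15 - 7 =-8*a - 24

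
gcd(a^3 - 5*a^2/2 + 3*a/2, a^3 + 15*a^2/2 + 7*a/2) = a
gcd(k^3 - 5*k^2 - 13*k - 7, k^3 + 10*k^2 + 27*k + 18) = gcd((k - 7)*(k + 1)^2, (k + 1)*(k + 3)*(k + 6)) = k + 1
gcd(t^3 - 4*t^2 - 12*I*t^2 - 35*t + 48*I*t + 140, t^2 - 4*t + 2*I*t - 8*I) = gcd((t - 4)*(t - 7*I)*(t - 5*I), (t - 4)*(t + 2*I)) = t - 4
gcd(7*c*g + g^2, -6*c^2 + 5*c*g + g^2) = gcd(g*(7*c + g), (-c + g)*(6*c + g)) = 1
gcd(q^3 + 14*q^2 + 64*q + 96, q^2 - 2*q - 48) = q + 6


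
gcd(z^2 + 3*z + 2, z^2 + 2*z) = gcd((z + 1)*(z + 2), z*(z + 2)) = z + 2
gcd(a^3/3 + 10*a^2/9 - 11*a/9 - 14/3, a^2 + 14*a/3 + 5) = a + 3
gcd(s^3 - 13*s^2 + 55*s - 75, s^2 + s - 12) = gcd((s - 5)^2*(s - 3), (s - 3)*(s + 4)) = s - 3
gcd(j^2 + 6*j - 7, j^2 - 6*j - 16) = 1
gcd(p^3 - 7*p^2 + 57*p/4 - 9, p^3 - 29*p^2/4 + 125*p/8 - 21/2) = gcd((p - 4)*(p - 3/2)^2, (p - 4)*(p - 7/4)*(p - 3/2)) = p^2 - 11*p/2 + 6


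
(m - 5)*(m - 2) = m^2 - 7*m + 10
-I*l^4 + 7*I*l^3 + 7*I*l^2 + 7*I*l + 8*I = (l - 8)*(l + 1)*(l - I)*(-I*l + 1)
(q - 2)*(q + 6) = q^2 + 4*q - 12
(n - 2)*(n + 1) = n^2 - n - 2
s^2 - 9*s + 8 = (s - 8)*(s - 1)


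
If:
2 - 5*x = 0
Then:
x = 2/5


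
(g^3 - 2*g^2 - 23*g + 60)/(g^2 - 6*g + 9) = (g^2 + g - 20)/(g - 3)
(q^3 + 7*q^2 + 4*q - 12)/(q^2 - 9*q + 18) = (q^3 + 7*q^2 + 4*q - 12)/(q^2 - 9*q + 18)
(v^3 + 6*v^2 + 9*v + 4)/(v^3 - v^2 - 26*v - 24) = (v + 1)/(v - 6)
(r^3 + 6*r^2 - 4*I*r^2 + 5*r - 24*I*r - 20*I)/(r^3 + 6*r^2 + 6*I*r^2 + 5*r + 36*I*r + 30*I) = (r - 4*I)/(r + 6*I)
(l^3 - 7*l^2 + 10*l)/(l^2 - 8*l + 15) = l*(l - 2)/(l - 3)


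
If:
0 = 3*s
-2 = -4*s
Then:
No Solution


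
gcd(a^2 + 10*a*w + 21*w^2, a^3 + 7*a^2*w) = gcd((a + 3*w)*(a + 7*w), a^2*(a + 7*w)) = a + 7*w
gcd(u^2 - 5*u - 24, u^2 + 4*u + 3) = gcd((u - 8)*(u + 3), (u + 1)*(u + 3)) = u + 3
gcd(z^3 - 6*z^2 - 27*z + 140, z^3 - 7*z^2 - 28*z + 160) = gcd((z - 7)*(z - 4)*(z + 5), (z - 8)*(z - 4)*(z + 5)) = z^2 + z - 20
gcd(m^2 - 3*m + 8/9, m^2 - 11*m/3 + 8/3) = m - 8/3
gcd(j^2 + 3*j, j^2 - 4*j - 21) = j + 3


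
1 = 1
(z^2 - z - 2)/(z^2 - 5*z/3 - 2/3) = 3*(z + 1)/(3*z + 1)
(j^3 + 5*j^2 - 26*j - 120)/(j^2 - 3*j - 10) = (j^2 + 10*j + 24)/(j + 2)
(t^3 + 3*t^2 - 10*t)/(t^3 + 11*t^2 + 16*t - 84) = t*(t + 5)/(t^2 + 13*t + 42)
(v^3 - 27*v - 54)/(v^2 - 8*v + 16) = (v^3 - 27*v - 54)/(v^2 - 8*v + 16)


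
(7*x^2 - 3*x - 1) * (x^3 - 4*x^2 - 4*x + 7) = 7*x^5 - 31*x^4 - 17*x^3 + 65*x^2 - 17*x - 7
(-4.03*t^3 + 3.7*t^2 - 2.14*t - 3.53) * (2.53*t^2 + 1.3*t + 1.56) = -10.1959*t^5 + 4.122*t^4 - 6.891*t^3 - 5.9409*t^2 - 7.9274*t - 5.5068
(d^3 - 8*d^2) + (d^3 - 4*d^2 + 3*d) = 2*d^3 - 12*d^2 + 3*d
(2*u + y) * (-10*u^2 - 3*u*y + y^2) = -20*u^3 - 16*u^2*y - u*y^2 + y^3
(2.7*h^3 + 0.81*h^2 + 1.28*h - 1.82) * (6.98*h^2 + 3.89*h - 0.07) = 18.846*h^5 + 16.1568*h^4 + 11.8963*h^3 - 7.7811*h^2 - 7.1694*h + 0.1274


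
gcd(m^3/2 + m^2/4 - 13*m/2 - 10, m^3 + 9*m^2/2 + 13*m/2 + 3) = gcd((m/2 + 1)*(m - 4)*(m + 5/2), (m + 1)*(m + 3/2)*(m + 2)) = m + 2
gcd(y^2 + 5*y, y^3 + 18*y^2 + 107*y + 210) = y + 5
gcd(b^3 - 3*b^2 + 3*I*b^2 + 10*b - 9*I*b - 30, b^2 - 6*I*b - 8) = b - 2*I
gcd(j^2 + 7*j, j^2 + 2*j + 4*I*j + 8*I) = 1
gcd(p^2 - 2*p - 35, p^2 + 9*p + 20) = p + 5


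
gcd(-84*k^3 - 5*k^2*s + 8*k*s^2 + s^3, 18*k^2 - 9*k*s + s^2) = -3*k + s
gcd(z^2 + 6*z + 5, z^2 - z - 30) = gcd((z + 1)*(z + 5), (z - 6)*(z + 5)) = z + 5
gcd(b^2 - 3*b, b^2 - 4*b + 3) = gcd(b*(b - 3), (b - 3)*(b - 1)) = b - 3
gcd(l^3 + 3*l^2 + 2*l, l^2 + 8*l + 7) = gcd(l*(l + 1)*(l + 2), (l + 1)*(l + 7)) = l + 1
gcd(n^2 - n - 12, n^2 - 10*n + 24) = n - 4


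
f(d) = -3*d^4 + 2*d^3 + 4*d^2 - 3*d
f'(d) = -12*d^3 + 6*d^2 + 8*d - 3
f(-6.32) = -5112.33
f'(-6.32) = 3215.33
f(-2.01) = -43.02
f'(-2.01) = 102.61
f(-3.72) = -610.95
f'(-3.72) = 668.02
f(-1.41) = -5.28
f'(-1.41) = 31.29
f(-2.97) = -241.63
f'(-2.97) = 340.54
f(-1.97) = -39.04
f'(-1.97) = 96.27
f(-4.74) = -1623.28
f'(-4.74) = 1371.84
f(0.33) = -0.52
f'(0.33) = -0.14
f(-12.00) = -65052.00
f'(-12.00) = 21501.00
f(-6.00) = -4158.00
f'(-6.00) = 2757.00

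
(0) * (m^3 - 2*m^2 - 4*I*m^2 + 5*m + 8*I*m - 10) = 0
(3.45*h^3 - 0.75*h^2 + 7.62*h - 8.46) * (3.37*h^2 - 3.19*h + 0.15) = 11.6265*h^5 - 13.533*h^4 + 28.5894*h^3 - 52.9305*h^2 + 28.1304*h - 1.269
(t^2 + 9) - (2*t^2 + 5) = 4 - t^2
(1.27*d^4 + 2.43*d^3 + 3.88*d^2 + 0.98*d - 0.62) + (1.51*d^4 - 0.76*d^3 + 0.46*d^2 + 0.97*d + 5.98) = 2.78*d^4 + 1.67*d^3 + 4.34*d^2 + 1.95*d + 5.36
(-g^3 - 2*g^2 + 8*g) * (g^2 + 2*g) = -g^5 - 4*g^4 + 4*g^3 + 16*g^2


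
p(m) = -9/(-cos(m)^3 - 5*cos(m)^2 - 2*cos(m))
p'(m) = -9*(-3*sin(m)*cos(m)^2 - 10*sin(m)*cos(m) - 2*sin(m))/(-cos(m)^3 - 5*cos(m)^2 - 2*cos(m))^2 = 9*(3*cos(m)^2 + 10*cos(m) + 2)*sin(m)/((cos(m)^2 + 5*cos(m) + 2)^2*cos(m)^2)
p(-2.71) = 5.77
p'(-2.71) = 7.14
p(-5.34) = 2.90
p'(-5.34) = 6.75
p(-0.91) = 2.69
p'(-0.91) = -5.90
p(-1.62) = -104.18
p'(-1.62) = -1825.19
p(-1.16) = 5.42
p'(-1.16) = -19.39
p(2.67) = 6.08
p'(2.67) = -8.46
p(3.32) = 4.68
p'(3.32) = 2.14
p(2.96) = 4.69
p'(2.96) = -2.18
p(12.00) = 1.54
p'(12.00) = -1.78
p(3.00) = 4.61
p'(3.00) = -1.66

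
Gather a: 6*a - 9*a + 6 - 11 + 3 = -3*a - 2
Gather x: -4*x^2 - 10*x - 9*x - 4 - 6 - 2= -4*x^2 - 19*x - 12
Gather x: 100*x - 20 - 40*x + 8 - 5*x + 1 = 55*x - 11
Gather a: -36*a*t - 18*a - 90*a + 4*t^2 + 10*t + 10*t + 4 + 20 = a*(-36*t - 108) + 4*t^2 + 20*t + 24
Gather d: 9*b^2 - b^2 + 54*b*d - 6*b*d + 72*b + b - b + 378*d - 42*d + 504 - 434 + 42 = 8*b^2 + 72*b + d*(48*b + 336) + 112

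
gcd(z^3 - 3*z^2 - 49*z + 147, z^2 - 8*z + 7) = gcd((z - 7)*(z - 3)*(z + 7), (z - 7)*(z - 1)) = z - 7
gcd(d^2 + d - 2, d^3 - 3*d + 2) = d^2 + d - 2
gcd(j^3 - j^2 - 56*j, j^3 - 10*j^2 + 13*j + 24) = j - 8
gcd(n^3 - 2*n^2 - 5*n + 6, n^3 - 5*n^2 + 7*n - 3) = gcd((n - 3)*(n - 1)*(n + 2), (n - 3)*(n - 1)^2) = n^2 - 4*n + 3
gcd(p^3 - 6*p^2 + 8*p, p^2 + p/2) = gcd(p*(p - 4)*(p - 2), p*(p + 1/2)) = p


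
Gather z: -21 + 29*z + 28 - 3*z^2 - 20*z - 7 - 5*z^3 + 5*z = -5*z^3 - 3*z^2 + 14*z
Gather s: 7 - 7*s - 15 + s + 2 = -6*s - 6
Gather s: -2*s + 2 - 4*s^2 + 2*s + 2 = 4 - 4*s^2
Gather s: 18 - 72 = -54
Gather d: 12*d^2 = 12*d^2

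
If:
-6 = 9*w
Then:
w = -2/3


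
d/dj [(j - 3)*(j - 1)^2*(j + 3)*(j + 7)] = 5*j^4 + 20*j^3 - 66*j^2 - 76*j + 117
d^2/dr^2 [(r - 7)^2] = 2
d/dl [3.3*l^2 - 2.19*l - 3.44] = 6.6*l - 2.19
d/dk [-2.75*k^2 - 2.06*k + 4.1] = -5.5*k - 2.06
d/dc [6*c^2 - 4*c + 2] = 12*c - 4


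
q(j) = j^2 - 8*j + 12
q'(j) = 2*j - 8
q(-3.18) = 47.55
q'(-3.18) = -14.36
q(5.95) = -0.20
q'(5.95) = 3.90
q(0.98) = 5.12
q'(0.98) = -6.04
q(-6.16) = 99.23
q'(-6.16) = -20.32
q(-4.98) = 76.64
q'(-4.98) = -17.96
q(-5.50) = 86.25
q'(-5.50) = -19.00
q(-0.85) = 19.52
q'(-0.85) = -9.70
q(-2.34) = 36.20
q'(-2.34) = -12.68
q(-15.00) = 357.00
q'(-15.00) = -38.00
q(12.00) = 60.00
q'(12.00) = 16.00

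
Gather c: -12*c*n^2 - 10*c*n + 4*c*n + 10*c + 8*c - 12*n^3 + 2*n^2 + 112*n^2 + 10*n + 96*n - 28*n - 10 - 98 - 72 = c*(-12*n^2 - 6*n + 18) - 12*n^3 + 114*n^2 + 78*n - 180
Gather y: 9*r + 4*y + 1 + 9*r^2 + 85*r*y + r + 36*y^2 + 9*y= 9*r^2 + 10*r + 36*y^2 + y*(85*r + 13) + 1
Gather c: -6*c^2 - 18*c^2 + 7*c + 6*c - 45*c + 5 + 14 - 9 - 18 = -24*c^2 - 32*c - 8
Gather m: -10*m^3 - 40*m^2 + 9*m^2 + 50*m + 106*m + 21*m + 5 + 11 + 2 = -10*m^3 - 31*m^2 + 177*m + 18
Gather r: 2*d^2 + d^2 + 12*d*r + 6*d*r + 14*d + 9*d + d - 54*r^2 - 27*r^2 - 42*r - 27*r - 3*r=3*d^2 + 24*d - 81*r^2 + r*(18*d - 72)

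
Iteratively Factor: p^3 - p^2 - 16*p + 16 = (p - 4)*(p^2 + 3*p - 4) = (p - 4)*(p - 1)*(p + 4)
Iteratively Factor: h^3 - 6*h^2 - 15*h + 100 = (h - 5)*(h^2 - h - 20) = (h - 5)*(h + 4)*(h - 5)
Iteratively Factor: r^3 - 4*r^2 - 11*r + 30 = (r - 5)*(r^2 + r - 6) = (r - 5)*(r - 2)*(r + 3)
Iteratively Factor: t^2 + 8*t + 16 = (t + 4)*(t + 4)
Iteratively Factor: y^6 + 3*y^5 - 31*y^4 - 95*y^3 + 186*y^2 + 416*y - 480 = (y - 2)*(y^5 + 5*y^4 - 21*y^3 - 137*y^2 - 88*y + 240) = (y - 2)*(y + 3)*(y^4 + 2*y^3 - 27*y^2 - 56*y + 80) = (y - 2)*(y + 3)*(y + 4)*(y^3 - 2*y^2 - 19*y + 20) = (y - 2)*(y + 3)*(y + 4)^2*(y^2 - 6*y + 5) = (y - 2)*(y - 1)*(y + 3)*(y + 4)^2*(y - 5)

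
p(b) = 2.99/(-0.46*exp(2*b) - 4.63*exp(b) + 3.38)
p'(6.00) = 0.00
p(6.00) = 0.00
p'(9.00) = 0.00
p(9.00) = 0.00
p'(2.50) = 0.04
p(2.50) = -0.02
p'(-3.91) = 0.03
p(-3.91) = 0.91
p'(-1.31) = 0.89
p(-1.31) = 1.43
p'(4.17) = 0.00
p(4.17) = -0.00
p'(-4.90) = 0.01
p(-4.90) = 0.89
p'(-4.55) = 0.01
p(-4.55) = 0.90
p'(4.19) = 0.00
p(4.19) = -0.00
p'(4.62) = 0.00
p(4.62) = -0.00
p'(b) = 2.99*(0.92*exp(2*b) + 4.63*exp(b))/(-0.46*exp(2*b) - 4.63*exp(b) + 3.38)^2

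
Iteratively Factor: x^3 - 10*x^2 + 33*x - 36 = (x - 3)*(x^2 - 7*x + 12) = (x - 3)^2*(x - 4)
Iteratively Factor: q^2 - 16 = (q + 4)*(q - 4)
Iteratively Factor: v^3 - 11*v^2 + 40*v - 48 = (v - 3)*(v^2 - 8*v + 16) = (v - 4)*(v - 3)*(v - 4)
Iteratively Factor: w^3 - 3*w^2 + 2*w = (w - 2)*(w^2 - w) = (w - 2)*(w - 1)*(w)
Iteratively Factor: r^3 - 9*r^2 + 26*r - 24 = (r - 4)*(r^2 - 5*r + 6) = (r - 4)*(r - 3)*(r - 2)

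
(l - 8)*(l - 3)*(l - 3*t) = l^3 - 3*l^2*t - 11*l^2 + 33*l*t + 24*l - 72*t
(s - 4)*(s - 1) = s^2 - 5*s + 4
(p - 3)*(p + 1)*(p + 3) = p^3 + p^2 - 9*p - 9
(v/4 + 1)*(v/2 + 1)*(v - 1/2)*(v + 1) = v^4/8 + 13*v^3/16 + 21*v^2/16 + v/8 - 1/2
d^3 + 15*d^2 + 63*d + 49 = (d + 1)*(d + 7)^2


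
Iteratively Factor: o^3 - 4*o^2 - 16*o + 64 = (o - 4)*(o^2 - 16) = (o - 4)^2*(o + 4)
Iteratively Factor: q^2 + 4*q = (q)*(q + 4)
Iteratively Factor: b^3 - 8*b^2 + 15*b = (b - 5)*(b^2 - 3*b) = b*(b - 5)*(b - 3)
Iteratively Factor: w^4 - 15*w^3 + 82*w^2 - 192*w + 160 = (w - 4)*(w^3 - 11*w^2 + 38*w - 40) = (w - 4)*(w - 2)*(w^2 - 9*w + 20) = (w - 5)*(w - 4)*(w - 2)*(w - 4)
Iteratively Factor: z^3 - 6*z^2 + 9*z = (z - 3)*(z^2 - 3*z) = (z - 3)^2*(z)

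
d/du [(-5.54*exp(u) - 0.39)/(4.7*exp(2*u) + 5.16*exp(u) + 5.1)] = (26.038*exp(2*u) + 3.666*exp(u) - 26.2416)*exp(u)/(22.09*exp(4*u) + 48.504*exp(3*u) + 74.5656*exp(2*u) + 52.632*exp(u) + 26.01)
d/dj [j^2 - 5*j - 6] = 2*j - 5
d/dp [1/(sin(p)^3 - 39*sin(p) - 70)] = 3*(cos(p)^2 + 12)*cos(p)/(-sin(p)^3 + 39*sin(p) + 70)^2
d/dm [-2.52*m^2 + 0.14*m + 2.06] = 0.14 - 5.04*m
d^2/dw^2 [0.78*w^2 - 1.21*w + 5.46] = 1.56000000000000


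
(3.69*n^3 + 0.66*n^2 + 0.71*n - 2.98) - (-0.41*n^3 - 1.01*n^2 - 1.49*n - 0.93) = 4.1*n^3 + 1.67*n^2 + 2.2*n - 2.05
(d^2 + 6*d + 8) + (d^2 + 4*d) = 2*d^2 + 10*d + 8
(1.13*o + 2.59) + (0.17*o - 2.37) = 1.3*o + 0.22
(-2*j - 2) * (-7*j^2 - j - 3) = 14*j^3 + 16*j^2 + 8*j + 6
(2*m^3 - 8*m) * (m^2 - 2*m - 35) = 2*m^5 - 4*m^4 - 78*m^3 + 16*m^2 + 280*m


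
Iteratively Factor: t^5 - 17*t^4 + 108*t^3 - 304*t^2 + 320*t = (t - 4)*(t^4 - 13*t^3 + 56*t^2 - 80*t) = (t - 4)^2*(t^3 - 9*t^2 + 20*t) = (t - 4)^3*(t^2 - 5*t) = t*(t - 4)^3*(t - 5)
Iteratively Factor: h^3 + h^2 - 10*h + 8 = (h + 4)*(h^2 - 3*h + 2) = (h - 2)*(h + 4)*(h - 1)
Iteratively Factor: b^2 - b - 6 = (b - 3)*(b + 2)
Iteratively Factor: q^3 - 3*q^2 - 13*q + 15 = (q + 3)*(q^2 - 6*q + 5) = (q - 5)*(q + 3)*(q - 1)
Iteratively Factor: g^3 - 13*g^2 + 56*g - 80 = (g - 5)*(g^2 - 8*g + 16) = (g - 5)*(g - 4)*(g - 4)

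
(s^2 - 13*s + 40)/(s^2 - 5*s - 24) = (s - 5)/(s + 3)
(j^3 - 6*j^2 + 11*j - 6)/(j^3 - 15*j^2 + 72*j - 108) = (j^2 - 3*j + 2)/(j^2 - 12*j + 36)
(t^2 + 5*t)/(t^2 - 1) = t*(t + 5)/(t^2 - 1)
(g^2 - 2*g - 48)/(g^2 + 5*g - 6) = (g - 8)/(g - 1)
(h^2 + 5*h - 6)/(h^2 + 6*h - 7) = (h + 6)/(h + 7)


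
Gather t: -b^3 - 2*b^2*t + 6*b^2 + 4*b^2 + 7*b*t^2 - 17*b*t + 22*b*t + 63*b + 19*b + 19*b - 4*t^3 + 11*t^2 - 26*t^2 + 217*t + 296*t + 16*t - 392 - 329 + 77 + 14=-b^3 + 10*b^2 + 101*b - 4*t^3 + t^2*(7*b - 15) + t*(-2*b^2 + 5*b + 529) - 630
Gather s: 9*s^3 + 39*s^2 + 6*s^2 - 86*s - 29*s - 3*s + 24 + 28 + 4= 9*s^3 + 45*s^2 - 118*s + 56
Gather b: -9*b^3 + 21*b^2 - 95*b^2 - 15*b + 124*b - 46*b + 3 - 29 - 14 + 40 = -9*b^3 - 74*b^2 + 63*b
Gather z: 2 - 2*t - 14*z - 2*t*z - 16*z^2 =-2*t - 16*z^2 + z*(-2*t - 14) + 2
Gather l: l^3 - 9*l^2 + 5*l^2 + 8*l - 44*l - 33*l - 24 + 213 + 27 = l^3 - 4*l^2 - 69*l + 216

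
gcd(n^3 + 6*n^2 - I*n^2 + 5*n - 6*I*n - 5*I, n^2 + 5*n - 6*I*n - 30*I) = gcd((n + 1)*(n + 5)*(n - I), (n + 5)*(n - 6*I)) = n + 5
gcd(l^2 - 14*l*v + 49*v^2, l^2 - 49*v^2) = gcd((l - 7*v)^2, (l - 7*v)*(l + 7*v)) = -l + 7*v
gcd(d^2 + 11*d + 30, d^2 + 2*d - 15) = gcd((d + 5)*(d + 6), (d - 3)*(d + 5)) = d + 5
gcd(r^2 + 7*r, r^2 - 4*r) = r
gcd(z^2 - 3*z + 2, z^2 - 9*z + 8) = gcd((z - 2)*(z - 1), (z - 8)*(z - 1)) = z - 1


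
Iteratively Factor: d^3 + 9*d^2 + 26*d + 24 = (d + 4)*(d^2 + 5*d + 6) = (d + 2)*(d + 4)*(d + 3)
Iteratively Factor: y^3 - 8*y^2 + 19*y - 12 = (y - 1)*(y^2 - 7*y + 12) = (y - 3)*(y - 1)*(y - 4)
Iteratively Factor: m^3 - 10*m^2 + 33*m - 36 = (m - 3)*(m^2 - 7*m + 12) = (m - 4)*(m - 3)*(m - 3)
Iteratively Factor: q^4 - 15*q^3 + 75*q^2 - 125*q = (q - 5)*(q^3 - 10*q^2 + 25*q) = (q - 5)^2*(q^2 - 5*q) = (q - 5)^3*(q)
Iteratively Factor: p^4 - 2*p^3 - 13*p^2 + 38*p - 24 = (p - 3)*(p^3 + p^2 - 10*p + 8) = (p - 3)*(p + 4)*(p^2 - 3*p + 2) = (p - 3)*(p - 1)*(p + 4)*(p - 2)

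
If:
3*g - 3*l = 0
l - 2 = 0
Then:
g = 2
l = 2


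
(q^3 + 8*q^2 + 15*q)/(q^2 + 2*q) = (q^2 + 8*q + 15)/(q + 2)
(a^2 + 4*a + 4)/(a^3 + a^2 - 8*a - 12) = 1/(a - 3)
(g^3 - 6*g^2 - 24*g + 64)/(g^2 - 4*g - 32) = g - 2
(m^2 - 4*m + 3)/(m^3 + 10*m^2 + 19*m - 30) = (m - 3)/(m^2 + 11*m + 30)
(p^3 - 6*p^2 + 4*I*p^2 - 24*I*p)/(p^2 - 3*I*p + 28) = p*(p - 6)/(p - 7*I)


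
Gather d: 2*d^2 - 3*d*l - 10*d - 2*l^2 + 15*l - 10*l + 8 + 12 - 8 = 2*d^2 + d*(-3*l - 10) - 2*l^2 + 5*l + 12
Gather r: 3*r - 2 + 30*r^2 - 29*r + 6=30*r^2 - 26*r + 4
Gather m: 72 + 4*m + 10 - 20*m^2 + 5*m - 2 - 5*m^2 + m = -25*m^2 + 10*m + 80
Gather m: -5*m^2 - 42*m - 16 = -5*m^2 - 42*m - 16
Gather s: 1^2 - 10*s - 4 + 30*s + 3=20*s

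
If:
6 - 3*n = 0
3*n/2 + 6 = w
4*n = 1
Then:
No Solution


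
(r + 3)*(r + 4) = r^2 + 7*r + 12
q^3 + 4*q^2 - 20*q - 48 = (q - 4)*(q + 2)*(q + 6)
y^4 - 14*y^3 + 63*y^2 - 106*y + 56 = (y - 7)*(y - 4)*(y - 2)*(y - 1)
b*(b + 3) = b^2 + 3*b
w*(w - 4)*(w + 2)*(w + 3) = w^4 + w^3 - 14*w^2 - 24*w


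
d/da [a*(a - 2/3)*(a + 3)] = 3*a^2 + 14*a/3 - 2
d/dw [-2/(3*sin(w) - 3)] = 2*cos(w)/(3*(sin(w) - 1)^2)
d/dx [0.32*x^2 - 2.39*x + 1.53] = 0.64*x - 2.39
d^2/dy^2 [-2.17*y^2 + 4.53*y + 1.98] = -4.34000000000000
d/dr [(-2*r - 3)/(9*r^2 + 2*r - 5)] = 2*(9*r^2 + 27*r + 8)/(81*r^4 + 36*r^3 - 86*r^2 - 20*r + 25)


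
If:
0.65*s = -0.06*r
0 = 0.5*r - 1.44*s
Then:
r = 0.00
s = 0.00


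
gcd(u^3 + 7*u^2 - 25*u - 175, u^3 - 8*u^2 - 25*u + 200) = u^2 - 25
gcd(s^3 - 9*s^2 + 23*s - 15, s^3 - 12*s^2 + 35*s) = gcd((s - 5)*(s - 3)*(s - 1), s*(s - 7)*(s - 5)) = s - 5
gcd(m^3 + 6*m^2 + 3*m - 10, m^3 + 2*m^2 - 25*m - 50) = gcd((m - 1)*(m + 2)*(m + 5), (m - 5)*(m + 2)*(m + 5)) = m^2 + 7*m + 10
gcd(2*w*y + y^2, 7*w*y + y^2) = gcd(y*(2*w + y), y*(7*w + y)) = y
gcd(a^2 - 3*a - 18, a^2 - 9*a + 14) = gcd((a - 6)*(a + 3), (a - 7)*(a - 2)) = 1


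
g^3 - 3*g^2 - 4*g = g*(g - 4)*(g + 1)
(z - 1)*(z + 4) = z^2 + 3*z - 4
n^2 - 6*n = n*(n - 6)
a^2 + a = a*(a + 1)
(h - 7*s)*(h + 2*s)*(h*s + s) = h^3*s - 5*h^2*s^2 + h^2*s - 14*h*s^3 - 5*h*s^2 - 14*s^3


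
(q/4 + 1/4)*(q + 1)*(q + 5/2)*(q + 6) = q^4/4 + 21*q^3/8 + 33*q^2/4 + 77*q/8 + 15/4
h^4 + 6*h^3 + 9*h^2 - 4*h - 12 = (h - 1)*(h + 2)^2*(h + 3)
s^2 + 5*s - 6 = (s - 1)*(s + 6)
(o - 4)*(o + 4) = o^2 - 16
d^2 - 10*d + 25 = (d - 5)^2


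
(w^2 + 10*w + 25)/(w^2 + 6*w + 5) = (w + 5)/(w + 1)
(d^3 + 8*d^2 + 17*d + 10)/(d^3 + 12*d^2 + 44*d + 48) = (d^2 + 6*d + 5)/(d^2 + 10*d + 24)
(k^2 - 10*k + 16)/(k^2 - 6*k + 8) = (k - 8)/(k - 4)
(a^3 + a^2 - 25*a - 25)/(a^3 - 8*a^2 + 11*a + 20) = (a + 5)/(a - 4)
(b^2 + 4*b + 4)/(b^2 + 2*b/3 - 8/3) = 3*(b + 2)/(3*b - 4)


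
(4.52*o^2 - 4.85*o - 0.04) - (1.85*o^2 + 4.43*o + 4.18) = 2.67*o^2 - 9.28*o - 4.22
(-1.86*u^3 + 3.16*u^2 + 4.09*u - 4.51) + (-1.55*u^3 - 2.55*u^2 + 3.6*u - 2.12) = -3.41*u^3 + 0.61*u^2 + 7.69*u - 6.63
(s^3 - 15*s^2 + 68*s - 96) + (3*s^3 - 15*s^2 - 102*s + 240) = 4*s^3 - 30*s^2 - 34*s + 144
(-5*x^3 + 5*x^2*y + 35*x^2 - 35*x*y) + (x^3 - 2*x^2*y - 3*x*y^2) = -4*x^3 + 3*x^2*y + 35*x^2 - 3*x*y^2 - 35*x*y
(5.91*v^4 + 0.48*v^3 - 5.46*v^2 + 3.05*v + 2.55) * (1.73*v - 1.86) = 10.2243*v^5 - 10.1622*v^4 - 10.3386*v^3 + 15.4321*v^2 - 1.2615*v - 4.743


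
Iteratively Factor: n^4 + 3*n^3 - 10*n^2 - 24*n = (n)*(n^3 + 3*n^2 - 10*n - 24) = n*(n - 3)*(n^2 + 6*n + 8) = n*(n - 3)*(n + 4)*(n + 2)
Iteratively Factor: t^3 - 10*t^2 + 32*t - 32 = (t - 2)*(t^2 - 8*t + 16) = (t - 4)*(t - 2)*(t - 4)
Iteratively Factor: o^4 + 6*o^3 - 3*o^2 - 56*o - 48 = (o + 4)*(o^3 + 2*o^2 - 11*o - 12) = (o + 1)*(o + 4)*(o^2 + o - 12) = (o + 1)*(o + 4)^2*(o - 3)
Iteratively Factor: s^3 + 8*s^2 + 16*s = (s + 4)*(s^2 + 4*s) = (s + 4)^2*(s)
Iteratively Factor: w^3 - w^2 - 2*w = (w)*(w^2 - w - 2) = w*(w - 2)*(w + 1)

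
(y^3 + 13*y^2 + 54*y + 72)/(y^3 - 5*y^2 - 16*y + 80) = (y^2 + 9*y + 18)/(y^2 - 9*y + 20)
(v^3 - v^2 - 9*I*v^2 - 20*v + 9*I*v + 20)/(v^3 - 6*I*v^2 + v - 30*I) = (v^2 - v*(1 + 4*I) + 4*I)/(v^2 - I*v + 6)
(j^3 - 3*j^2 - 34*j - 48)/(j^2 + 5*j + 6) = j - 8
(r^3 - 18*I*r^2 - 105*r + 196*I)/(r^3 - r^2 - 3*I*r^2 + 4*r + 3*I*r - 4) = (r^2 - 14*I*r - 49)/(r^2 + r*(-1 + I) - I)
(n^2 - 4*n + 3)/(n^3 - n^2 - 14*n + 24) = (n - 1)/(n^2 + 2*n - 8)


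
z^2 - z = z*(z - 1)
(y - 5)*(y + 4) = y^2 - y - 20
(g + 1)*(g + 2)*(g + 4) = g^3 + 7*g^2 + 14*g + 8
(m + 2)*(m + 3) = m^2 + 5*m + 6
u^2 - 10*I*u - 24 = (u - 6*I)*(u - 4*I)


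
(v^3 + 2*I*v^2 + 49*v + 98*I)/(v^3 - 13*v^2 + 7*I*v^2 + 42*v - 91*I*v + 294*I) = (v^2 - 5*I*v + 14)/(v^2 - 13*v + 42)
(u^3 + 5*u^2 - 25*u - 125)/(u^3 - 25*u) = (u + 5)/u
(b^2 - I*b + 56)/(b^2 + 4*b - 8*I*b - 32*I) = (b + 7*I)/(b + 4)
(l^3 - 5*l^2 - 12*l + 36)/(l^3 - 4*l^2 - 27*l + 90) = (l^2 + l - 6)/(l^2 + 2*l - 15)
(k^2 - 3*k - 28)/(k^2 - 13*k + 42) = (k + 4)/(k - 6)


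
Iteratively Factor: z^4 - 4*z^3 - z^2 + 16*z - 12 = (z - 3)*(z^3 - z^2 - 4*z + 4) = (z - 3)*(z - 2)*(z^2 + z - 2) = (z - 3)*(z - 2)*(z - 1)*(z + 2)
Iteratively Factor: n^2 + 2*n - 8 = (n - 2)*(n + 4)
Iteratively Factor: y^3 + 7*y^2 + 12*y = (y)*(y^2 + 7*y + 12) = y*(y + 3)*(y + 4)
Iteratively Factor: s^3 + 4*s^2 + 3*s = (s + 1)*(s^2 + 3*s) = s*(s + 1)*(s + 3)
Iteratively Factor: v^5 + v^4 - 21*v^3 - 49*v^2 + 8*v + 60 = (v + 3)*(v^4 - 2*v^3 - 15*v^2 - 4*v + 20) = (v - 5)*(v + 3)*(v^3 + 3*v^2 - 4) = (v - 5)*(v - 1)*(v + 3)*(v^2 + 4*v + 4) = (v - 5)*(v - 1)*(v + 2)*(v + 3)*(v + 2)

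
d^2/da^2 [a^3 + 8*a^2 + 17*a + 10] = 6*a + 16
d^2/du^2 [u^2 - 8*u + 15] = 2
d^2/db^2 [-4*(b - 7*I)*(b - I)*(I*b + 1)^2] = 48*b^2 - 240*I*b - 192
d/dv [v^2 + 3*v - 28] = 2*v + 3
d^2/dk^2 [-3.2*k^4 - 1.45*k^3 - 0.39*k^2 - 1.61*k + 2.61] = -38.4*k^2 - 8.7*k - 0.78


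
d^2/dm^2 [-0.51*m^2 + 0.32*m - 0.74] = -1.02000000000000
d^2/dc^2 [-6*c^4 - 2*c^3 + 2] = 12*c*(-6*c - 1)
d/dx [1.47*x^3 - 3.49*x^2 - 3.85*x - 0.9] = 4.41*x^2 - 6.98*x - 3.85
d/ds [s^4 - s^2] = 4*s^3 - 2*s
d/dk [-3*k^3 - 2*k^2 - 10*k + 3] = -9*k^2 - 4*k - 10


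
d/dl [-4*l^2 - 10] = -8*l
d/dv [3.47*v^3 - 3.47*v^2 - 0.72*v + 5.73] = 10.41*v^2 - 6.94*v - 0.72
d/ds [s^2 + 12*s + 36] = 2*s + 12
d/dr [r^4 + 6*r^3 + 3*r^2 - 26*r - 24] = 4*r^3 + 18*r^2 + 6*r - 26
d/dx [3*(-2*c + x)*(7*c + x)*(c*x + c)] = 3*c*(-14*c^2 + 10*c*x + 5*c + 3*x^2 + 2*x)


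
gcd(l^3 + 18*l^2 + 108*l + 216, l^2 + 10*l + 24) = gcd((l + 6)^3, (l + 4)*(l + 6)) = l + 6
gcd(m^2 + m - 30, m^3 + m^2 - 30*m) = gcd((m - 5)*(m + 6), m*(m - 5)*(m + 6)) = m^2 + m - 30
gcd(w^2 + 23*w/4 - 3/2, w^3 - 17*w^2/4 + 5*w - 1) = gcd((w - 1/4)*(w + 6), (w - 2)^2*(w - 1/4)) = w - 1/4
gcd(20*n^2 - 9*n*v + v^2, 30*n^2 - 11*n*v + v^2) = -5*n + v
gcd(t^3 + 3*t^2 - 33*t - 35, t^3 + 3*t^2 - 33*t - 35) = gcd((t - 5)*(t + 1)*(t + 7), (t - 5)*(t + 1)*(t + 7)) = t^3 + 3*t^2 - 33*t - 35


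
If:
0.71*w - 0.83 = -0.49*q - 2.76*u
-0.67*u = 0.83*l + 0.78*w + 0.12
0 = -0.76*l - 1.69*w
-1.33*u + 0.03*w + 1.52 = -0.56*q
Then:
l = -0.92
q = -1.60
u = 0.48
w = 0.41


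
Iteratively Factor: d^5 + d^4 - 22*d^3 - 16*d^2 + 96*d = (d - 4)*(d^4 + 5*d^3 - 2*d^2 - 24*d) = d*(d - 4)*(d^3 + 5*d^2 - 2*d - 24) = d*(d - 4)*(d - 2)*(d^2 + 7*d + 12) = d*(d - 4)*(d - 2)*(d + 3)*(d + 4)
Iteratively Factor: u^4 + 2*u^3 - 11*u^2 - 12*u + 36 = (u - 2)*(u^3 + 4*u^2 - 3*u - 18) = (u - 2)*(u + 3)*(u^2 + u - 6) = (u - 2)*(u + 3)^2*(u - 2)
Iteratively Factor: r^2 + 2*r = (r)*(r + 2)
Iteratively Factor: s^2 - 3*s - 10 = (s + 2)*(s - 5)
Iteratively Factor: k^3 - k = (k)*(k^2 - 1) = k*(k + 1)*(k - 1)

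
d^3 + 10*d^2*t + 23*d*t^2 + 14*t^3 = (d + t)*(d + 2*t)*(d + 7*t)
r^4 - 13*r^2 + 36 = (r - 3)*(r - 2)*(r + 2)*(r + 3)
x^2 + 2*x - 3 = (x - 1)*(x + 3)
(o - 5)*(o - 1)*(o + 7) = o^3 + o^2 - 37*o + 35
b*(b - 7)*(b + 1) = b^3 - 6*b^2 - 7*b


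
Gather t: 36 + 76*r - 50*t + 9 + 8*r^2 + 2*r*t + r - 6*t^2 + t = 8*r^2 + 77*r - 6*t^2 + t*(2*r - 49) + 45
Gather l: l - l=0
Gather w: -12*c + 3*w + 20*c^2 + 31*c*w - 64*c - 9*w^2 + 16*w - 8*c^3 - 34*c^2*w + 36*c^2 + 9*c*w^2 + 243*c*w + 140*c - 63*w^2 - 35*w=-8*c^3 + 56*c^2 + 64*c + w^2*(9*c - 72) + w*(-34*c^2 + 274*c - 16)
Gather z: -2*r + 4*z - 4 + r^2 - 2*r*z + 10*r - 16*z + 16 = r^2 + 8*r + z*(-2*r - 12) + 12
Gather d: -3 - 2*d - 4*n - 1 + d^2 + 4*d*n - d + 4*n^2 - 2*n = d^2 + d*(4*n - 3) + 4*n^2 - 6*n - 4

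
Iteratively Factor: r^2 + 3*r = (r + 3)*(r)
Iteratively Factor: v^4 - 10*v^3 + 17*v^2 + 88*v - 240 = (v + 3)*(v^3 - 13*v^2 + 56*v - 80) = (v - 4)*(v + 3)*(v^2 - 9*v + 20) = (v - 4)^2*(v + 3)*(v - 5)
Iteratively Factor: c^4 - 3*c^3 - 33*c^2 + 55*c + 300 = (c + 3)*(c^3 - 6*c^2 - 15*c + 100) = (c - 5)*(c + 3)*(c^2 - c - 20) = (c - 5)^2*(c + 3)*(c + 4)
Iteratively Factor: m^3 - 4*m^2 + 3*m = (m)*(m^2 - 4*m + 3) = m*(m - 3)*(m - 1)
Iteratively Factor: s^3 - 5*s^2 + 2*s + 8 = (s - 2)*(s^2 - 3*s - 4) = (s - 4)*(s - 2)*(s + 1)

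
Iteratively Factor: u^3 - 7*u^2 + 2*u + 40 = (u + 2)*(u^2 - 9*u + 20) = (u - 4)*(u + 2)*(u - 5)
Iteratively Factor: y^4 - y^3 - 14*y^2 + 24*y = (y - 3)*(y^3 + 2*y^2 - 8*y) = y*(y - 3)*(y^2 + 2*y - 8) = y*(y - 3)*(y + 4)*(y - 2)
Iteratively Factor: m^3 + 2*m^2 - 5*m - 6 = (m + 3)*(m^2 - m - 2) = (m + 1)*(m + 3)*(m - 2)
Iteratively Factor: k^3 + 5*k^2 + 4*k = (k)*(k^2 + 5*k + 4) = k*(k + 1)*(k + 4)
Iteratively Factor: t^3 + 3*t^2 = (t)*(t^2 + 3*t) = t^2*(t + 3)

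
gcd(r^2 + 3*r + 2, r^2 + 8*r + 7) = r + 1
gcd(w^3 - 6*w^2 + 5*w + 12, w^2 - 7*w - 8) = w + 1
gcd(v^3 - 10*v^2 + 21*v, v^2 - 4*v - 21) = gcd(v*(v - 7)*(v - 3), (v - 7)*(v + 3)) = v - 7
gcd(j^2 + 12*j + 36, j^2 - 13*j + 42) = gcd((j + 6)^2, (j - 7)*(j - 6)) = 1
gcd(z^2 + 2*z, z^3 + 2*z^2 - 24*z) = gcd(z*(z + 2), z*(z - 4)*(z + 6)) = z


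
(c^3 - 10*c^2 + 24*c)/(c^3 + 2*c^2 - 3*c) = (c^2 - 10*c + 24)/(c^2 + 2*c - 3)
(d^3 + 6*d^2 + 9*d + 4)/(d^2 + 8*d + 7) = (d^2 + 5*d + 4)/(d + 7)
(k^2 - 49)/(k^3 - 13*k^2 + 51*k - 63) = (k + 7)/(k^2 - 6*k + 9)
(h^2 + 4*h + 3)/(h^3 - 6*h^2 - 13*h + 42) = (h + 1)/(h^2 - 9*h + 14)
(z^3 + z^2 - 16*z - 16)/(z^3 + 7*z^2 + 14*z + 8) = (z - 4)/(z + 2)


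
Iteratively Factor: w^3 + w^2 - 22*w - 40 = (w + 2)*(w^2 - w - 20) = (w + 2)*(w + 4)*(w - 5)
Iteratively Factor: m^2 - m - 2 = (m - 2)*(m + 1)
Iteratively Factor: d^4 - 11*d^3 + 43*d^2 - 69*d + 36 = (d - 3)*(d^3 - 8*d^2 + 19*d - 12) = (d - 3)^2*(d^2 - 5*d + 4) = (d - 4)*(d - 3)^2*(d - 1)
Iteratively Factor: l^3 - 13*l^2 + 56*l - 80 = (l - 4)*(l^2 - 9*l + 20) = (l - 4)^2*(l - 5)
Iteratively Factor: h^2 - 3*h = (h)*(h - 3)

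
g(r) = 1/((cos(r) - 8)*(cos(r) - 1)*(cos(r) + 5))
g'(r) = sin(r)/((cos(r) - 8)*(cos(r) - 1)*(cos(r) + 5)^2) + sin(r)/((cos(r) - 8)*(cos(r) - 1)^2*(cos(r) + 5)) + sin(r)/((cos(r) - 8)^2*(cos(r) - 1)*(cos(r) + 5))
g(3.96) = 0.02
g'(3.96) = 0.01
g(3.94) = 0.02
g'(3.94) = 0.01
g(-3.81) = 0.02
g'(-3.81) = -0.00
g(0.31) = 0.50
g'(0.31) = -3.20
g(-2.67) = 0.01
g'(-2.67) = 0.00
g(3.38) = 0.01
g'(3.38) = 0.00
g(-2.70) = 0.01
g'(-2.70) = 0.00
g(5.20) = 0.05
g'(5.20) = 0.07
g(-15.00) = 0.02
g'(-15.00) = 0.00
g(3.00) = 0.01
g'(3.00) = 0.00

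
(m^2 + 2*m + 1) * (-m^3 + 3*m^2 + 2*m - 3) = -m^5 + m^4 + 7*m^3 + 4*m^2 - 4*m - 3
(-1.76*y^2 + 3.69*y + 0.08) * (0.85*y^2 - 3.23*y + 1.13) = -1.496*y^4 + 8.8213*y^3 - 13.8395*y^2 + 3.9113*y + 0.0904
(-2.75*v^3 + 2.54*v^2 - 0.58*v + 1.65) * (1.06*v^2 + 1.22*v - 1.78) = -2.915*v^5 - 0.6626*v^4 + 7.379*v^3 - 3.4798*v^2 + 3.0454*v - 2.937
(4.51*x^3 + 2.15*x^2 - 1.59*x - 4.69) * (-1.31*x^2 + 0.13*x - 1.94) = -5.9081*x^5 - 2.2302*x^4 - 6.387*x^3 + 1.7662*x^2 + 2.4749*x + 9.0986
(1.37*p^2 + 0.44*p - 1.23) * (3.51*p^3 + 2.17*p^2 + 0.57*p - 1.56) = 4.8087*p^5 + 4.5173*p^4 - 2.5816*p^3 - 4.5555*p^2 - 1.3875*p + 1.9188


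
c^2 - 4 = (c - 2)*(c + 2)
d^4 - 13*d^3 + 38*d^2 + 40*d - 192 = (d - 8)*(d - 4)*(d - 3)*(d + 2)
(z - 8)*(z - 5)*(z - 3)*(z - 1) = z^4 - 17*z^3 + 95*z^2 - 199*z + 120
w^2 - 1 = (w - 1)*(w + 1)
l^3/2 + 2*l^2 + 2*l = l*(l/2 + 1)*(l + 2)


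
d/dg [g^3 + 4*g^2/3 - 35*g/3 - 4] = 3*g^2 + 8*g/3 - 35/3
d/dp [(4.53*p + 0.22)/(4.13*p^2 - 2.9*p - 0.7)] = (18.7089*p^2 - 13.137*p - (4.53*p + 0.22)*(8.26*p - 2.9) - 3.171)/(-4.13*p^2 + 2.9*p + 0.7)^2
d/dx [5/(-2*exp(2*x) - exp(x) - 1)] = (20*exp(x) + 5)*exp(x)/(2*exp(2*x) + exp(x) + 1)^2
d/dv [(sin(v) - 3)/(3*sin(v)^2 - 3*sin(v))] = (-cos(v)/3 + 2/tan(v) - cos(v)/sin(v)^2)/(sin(v) - 1)^2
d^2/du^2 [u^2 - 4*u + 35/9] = 2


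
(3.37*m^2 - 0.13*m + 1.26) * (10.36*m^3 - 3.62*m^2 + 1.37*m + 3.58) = 34.9132*m^5 - 13.5462*m^4 + 18.1411*m^3 + 7.3253*m^2 + 1.2608*m + 4.5108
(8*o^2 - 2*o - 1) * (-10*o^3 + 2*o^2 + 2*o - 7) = -80*o^5 + 36*o^4 + 22*o^3 - 62*o^2 + 12*o + 7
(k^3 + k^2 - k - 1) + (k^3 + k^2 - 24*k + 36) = 2*k^3 + 2*k^2 - 25*k + 35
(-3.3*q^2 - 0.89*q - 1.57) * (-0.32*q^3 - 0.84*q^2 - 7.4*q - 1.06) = 1.056*q^5 + 3.0568*q^4 + 25.67*q^3 + 11.4028*q^2 + 12.5614*q + 1.6642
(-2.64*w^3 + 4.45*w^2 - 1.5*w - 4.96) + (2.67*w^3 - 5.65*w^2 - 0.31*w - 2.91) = 0.0299999999999998*w^3 - 1.2*w^2 - 1.81*w - 7.87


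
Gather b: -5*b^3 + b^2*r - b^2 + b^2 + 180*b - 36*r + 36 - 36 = -5*b^3 + b^2*r + 180*b - 36*r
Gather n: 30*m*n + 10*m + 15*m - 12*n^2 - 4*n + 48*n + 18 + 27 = 25*m - 12*n^2 + n*(30*m + 44) + 45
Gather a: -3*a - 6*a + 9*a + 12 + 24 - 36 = 0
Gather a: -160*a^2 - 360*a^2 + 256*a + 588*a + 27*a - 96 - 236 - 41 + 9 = -520*a^2 + 871*a - 364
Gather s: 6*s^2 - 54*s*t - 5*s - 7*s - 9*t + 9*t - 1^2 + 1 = 6*s^2 + s*(-54*t - 12)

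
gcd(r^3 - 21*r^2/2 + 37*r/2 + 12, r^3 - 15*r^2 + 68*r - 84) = 1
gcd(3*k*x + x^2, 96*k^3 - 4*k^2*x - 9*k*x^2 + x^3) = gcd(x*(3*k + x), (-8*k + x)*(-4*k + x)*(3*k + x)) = 3*k + x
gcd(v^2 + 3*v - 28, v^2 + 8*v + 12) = 1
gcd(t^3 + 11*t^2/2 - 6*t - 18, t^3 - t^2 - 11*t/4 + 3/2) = t^2 - t/2 - 3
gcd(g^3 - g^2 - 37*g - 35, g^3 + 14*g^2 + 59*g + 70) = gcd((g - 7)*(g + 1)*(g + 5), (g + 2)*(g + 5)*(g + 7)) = g + 5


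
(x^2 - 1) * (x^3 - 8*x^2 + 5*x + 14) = x^5 - 8*x^4 + 4*x^3 + 22*x^2 - 5*x - 14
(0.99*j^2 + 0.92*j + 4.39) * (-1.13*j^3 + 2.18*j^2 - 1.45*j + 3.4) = -1.1187*j^5 + 1.1186*j^4 - 4.3906*j^3 + 11.6022*j^2 - 3.2375*j + 14.926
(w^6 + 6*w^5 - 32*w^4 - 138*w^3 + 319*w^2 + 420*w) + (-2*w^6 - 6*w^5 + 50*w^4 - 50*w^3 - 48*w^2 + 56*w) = -w^6 + 18*w^4 - 188*w^3 + 271*w^2 + 476*w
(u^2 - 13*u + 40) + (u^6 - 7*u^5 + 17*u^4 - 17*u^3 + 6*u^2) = u^6 - 7*u^5 + 17*u^4 - 17*u^3 + 7*u^2 - 13*u + 40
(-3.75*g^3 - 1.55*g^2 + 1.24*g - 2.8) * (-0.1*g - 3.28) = 0.375*g^4 + 12.455*g^3 + 4.96*g^2 - 3.7872*g + 9.184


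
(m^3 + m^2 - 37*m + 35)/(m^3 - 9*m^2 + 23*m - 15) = (m + 7)/(m - 3)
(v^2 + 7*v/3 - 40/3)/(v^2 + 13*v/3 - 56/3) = (v + 5)/(v + 7)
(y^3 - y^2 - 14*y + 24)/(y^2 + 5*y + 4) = (y^2 - 5*y + 6)/(y + 1)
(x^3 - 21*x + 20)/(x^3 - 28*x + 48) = (x^3 - 21*x + 20)/(x^3 - 28*x + 48)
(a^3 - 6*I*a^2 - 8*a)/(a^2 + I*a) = (a^2 - 6*I*a - 8)/(a + I)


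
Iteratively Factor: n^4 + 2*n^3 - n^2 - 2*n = (n - 1)*(n^3 + 3*n^2 + 2*n) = (n - 1)*(n + 2)*(n^2 + n) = n*(n - 1)*(n + 2)*(n + 1)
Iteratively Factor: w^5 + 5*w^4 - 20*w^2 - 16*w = (w + 2)*(w^4 + 3*w^3 - 6*w^2 - 8*w) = (w - 2)*(w + 2)*(w^3 + 5*w^2 + 4*w) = w*(w - 2)*(w + 2)*(w^2 + 5*w + 4) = w*(w - 2)*(w + 1)*(w + 2)*(w + 4)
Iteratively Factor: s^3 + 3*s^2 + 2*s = (s + 1)*(s^2 + 2*s) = s*(s + 1)*(s + 2)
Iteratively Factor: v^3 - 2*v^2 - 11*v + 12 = (v + 3)*(v^2 - 5*v + 4) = (v - 1)*(v + 3)*(v - 4)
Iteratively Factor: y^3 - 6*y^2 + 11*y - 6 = (y - 2)*(y^2 - 4*y + 3) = (y - 3)*(y - 2)*(y - 1)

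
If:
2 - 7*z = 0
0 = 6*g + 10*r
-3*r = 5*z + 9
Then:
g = 365/63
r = -73/21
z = 2/7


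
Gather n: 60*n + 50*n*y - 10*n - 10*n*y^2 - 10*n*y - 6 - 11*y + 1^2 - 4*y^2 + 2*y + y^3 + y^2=n*(-10*y^2 + 40*y + 50) + y^3 - 3*y^2 - 9*y - 5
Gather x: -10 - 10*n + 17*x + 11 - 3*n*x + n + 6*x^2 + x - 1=-9*n + 6*x^2 + x*(18 - 3*n)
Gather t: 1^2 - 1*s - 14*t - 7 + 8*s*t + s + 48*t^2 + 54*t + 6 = 48*t^2 + t*(8*s + 40)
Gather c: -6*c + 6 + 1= 7 - 6*c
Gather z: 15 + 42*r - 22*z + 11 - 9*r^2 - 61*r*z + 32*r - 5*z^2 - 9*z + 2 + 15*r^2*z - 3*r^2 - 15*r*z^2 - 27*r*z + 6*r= -12*r^2 + 80*r + z^2*(-15*r - 5) + z*(15*r^2 - 88*r - 31) + 28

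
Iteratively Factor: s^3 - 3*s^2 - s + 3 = (s - 1)*(s^2 - 2*s - 3) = (s - 1)*(s + 1)*(s - 3)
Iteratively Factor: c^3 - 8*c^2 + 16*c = (c)*(c^2 - 8*c + 16) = c*(c - 4)*(c - 4)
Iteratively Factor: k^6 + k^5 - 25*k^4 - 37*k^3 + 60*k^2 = (k - 1)*(k^5 + 2*k^4 - 23*k^3 - 60*k^2) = (k - 1)*(k + 4)*(k^4 - 2*k^3 - 15*k^2) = k*(k - 1)*(k + 4)*(k^3 - 2*k^2 - 15*k) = k*(k - 1)*(k + 3)*(k + 4)*(k^2 - 5*k) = k*(k - 5)*(k - 1)*(k + 3)*(k + 4)*(k)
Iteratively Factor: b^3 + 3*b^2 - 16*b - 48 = (b - 4)*(b^2 + 7*b + 12) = (b - 4)*(b + 3)*(b + 4)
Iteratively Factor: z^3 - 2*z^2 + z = (z - 1)*(z^2 - z) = (z - 1)^2*(z)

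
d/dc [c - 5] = 1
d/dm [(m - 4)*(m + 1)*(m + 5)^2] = 4*m^3 + 21*m^2 - 18*m - 115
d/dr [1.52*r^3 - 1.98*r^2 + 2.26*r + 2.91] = 4.56*r^2 - 3.96*r + 2.26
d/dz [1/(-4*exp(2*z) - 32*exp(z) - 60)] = (exp(z) + 4)*exp(z)/(2*(exp(2*z) + 8*exp(z) + 15)^2)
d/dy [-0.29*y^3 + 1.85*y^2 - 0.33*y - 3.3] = -0.87*y^2 + 3.7*y - 0.33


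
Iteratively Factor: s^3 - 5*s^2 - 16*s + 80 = (s - 5)*(s^2 - 16) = (s - 5)*(s + 4)*(s - 4)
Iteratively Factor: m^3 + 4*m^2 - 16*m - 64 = (m + 4)*(m^2 - 16) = (m + 4)^2*(m - 4)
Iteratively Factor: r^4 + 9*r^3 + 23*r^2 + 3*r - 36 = (r - 1)*(r^3 + 10*r^2 + 33*r + 36) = (r - 1)*(r + 3)*(r^2 + 7*r + 12) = (r - 1)*(r + 3)^2*(r + 4)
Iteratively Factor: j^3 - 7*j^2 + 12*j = (j)*(j^2 - 7*j + 12) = j*(j - 4)*(j - 3)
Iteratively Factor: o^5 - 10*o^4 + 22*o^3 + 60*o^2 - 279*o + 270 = (o - 5)*(o^4 - 5*o^3 - 3*o^2 + 45*o - 54) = (o - 5)*(o - 3)*(o^3 - 2*o^2 - 9*o + 18) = (o - 5)*(o - 3)*(o + 3)*(o^2 - 5*o + 6) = (o - 5)*(o - 3)^2*(o + 3)*(o - 2)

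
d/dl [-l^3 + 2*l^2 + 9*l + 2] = -3*l^2 + 4*l + 9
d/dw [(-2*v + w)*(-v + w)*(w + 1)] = 2*v^2 - 6*v*w - 3*v + 3*w^2 + 2*w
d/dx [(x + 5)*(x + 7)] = 2*x + 12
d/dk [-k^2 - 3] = -2*k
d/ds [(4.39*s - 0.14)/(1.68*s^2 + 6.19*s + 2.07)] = (-7.3752*s^2 + 0.470400000000001*s + 9.9539)/(2.8224*s^4 + 20.7984*s^3 + 45.2713*s^2 + 25.6266*s + 4.2849)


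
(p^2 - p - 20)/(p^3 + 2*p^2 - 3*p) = (p^2 - p - 20)/(p*(p^2 + 2*p - 3))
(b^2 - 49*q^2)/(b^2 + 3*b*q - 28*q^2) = (-b + 7*q)/(-b + 4*q)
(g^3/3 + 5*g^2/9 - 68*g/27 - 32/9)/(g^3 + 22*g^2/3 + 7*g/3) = (9*g^3 + 15*g^2 - 68*g - 96)/(9*g*(3*g^2 + 22*g + 7))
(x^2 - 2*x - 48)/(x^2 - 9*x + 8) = (x + 6)/(x - 1)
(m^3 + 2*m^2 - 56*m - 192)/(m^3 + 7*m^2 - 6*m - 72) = (m - 8)/(m - 3)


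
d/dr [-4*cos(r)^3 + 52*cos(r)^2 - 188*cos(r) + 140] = 4*(3*cos(r)^2 - 26*cos(r) + 47)*sin(r)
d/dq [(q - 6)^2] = 2*q - 12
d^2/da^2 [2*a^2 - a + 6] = 4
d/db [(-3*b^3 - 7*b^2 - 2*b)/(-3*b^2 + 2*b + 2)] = (9*b^4 - 12*b^3 - 38*b^2 - 28*b - 4)/(9*b^4 - 12*b^3 - 8*b^2 + 8*b + 4)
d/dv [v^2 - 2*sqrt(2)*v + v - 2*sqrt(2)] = 2*v - 2*sqrt(2) + 1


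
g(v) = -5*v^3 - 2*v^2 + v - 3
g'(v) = -15*v^2 - 4*v + 1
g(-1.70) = 14.08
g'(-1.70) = -35.55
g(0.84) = -6.53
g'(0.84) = -12.94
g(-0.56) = -3.31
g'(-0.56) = -1.46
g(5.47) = -875.71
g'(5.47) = -469.69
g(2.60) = -101.80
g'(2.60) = -110.80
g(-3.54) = 190.21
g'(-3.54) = -172.81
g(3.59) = -256.53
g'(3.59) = -206.68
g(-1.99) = 26.49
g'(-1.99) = -50.44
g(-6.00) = 999.00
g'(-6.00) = -515.00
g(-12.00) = 8337.00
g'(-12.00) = -2111.00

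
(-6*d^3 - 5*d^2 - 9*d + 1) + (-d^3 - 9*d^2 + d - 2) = -7*d^3 - 14*d^2 - 8*d - 1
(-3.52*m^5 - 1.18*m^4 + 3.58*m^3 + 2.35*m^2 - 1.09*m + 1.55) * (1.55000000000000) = -5.456*m^5 - 1.829*m^4 + 5.549*m^3 + 3.6425*m^2 - 1.6895*m + 2.4025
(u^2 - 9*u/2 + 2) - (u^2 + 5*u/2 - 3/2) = 7/2 - 7*u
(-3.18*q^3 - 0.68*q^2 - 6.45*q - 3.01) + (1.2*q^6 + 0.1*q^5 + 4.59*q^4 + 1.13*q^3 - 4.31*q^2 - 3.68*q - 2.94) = 1.2*q^6 + 0.1*q^5 + 4.59*q^4 - 2.05*q^3 - 4.99*q^2 - 10.13*q - 5.95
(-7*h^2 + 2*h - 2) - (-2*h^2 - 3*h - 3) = -5*h^2 + 5*h + 1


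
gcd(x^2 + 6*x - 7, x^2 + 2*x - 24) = 1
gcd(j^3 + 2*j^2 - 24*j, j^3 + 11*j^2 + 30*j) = j^2 + 6*j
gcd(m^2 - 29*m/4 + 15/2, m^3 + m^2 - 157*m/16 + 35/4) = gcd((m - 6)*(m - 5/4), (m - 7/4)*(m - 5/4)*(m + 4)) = m - 5/4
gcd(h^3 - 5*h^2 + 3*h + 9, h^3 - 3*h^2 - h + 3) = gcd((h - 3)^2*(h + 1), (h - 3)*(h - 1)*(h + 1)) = h^2 - 2*h - 3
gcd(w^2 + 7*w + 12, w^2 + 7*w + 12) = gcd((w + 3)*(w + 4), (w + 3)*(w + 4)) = w^2 + 7*w + 12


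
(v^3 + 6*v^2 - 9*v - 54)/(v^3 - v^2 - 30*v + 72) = (v + 3)/(v - 4)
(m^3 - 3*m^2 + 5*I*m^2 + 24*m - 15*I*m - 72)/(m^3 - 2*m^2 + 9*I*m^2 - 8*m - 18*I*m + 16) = (m^2 - 3*m*(1 + I) + 9*I)/(m^2 + m*(-2 + I) - 2*I)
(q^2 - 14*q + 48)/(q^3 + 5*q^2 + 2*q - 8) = (q^2 - 14*q + 48)/(q^3 + 5*q^2 + 2*q - 8)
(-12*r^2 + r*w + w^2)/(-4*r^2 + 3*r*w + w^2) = (3*r - w)/(r - w)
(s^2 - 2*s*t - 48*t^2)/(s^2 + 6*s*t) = (s - 8*t)/s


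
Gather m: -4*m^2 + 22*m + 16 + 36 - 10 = -4*m^2 + 22*m + 42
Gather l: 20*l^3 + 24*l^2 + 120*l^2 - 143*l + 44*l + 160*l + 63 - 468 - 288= 20*l^3 + 144*l^2 + 61*l - 693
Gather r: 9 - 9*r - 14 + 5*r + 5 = -4*r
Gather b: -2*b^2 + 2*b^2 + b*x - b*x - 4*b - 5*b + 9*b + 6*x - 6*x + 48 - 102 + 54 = 0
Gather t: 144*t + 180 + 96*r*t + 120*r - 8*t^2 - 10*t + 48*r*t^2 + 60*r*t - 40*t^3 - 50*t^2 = 120*r - 40*t^3 + t^2*(48*r - 58) + t*(156*r + 134) + 180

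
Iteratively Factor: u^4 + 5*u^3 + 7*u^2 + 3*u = (u)*(u^3 + 5*u^2 + 7*u + 3) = u*(u + 1)*(u^2 + 4*u + 3) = u*(u + 1)*(u + 3)*(u + 1)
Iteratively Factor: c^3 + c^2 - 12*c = (c - 3)*(c^2 + 4*c) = (c - 3)*(c + 4)*(c)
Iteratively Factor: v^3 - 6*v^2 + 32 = (v - 4)*(v^2 - 2*v - 8) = (v - 4)*(v + 2)*(v - 4)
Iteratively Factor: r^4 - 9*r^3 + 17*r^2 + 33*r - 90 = (r + 2)*(r^3 - 11*r^2 + 39*r - 45) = (r - 3)*(r + 2)*(r^2 - 8*r + 15) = (r - 5)*(r - 3)*(r + 2)*(r - 3)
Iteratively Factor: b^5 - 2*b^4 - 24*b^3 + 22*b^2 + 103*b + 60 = (b + 1)*(b^4 - 3*b^3 - 21*b^2 + 43*b + 60) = (b - 5)*(b + 1)*(b^3 + 2*b^2 - 11*b - 12) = (b - 5)*(b + 1)^2*(b^2 + b - 12) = (b - 5)*(b - 3)*(b + 1)^2*(b + 4)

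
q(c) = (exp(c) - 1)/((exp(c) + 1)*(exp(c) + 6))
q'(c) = -(exp(c) - 1)*exp(c)/((exp(c) + 1)*(exp(c) + 6)^2) - (exp(c) - 1)*exp(c)/((exp(c) + 1)^2*(exp(c) + 6)) + exp(c)/((exp(c) + 1)*(exp(c) + 6))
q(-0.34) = -0.03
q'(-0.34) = 0.08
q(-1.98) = -0.12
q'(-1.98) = 0.04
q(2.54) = 0.05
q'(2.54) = -0.02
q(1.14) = 0.06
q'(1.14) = 0.02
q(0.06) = 0.00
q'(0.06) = 0.07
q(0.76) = 0.04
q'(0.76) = 0.04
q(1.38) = 0.06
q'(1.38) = 0.01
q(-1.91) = -0.12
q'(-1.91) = 0.04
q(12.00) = 0.00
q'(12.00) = 0.00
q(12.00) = 0.00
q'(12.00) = 0.00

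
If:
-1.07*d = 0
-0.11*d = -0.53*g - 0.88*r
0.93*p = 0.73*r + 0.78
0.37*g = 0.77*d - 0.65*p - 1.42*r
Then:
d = 0.00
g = 0.69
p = 0.51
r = -0.41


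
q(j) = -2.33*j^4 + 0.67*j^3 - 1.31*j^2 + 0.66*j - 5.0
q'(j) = -9.32*j^3 + 2.01*j^2 - 2.62*j + 0.66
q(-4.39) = -955.22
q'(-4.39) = 839.41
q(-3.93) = -624.30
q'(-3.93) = 607.71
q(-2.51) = -117.99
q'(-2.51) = 167.28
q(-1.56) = -25.56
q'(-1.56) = 45.02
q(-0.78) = -7.49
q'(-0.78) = 8.35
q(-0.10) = -5.08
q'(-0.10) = 0.95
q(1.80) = -28.61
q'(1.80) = -51.90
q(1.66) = -22.14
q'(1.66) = -40.78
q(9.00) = -14903.87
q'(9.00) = -6654.39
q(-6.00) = -3220.52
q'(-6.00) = 2101.86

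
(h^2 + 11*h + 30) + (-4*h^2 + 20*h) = -3*h^2 + 31*h + 30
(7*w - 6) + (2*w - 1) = 9*w - 7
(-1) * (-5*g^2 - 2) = 5*g^2 + 2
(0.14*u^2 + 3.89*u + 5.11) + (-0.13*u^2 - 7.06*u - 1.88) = 0.01*u^2 - 3.17*u + 3.23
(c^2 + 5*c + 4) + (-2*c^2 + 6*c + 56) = -c^2 + 11*c + 60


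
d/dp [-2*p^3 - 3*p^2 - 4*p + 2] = -6*p^2 - 6*p - 4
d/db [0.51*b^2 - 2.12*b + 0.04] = 1.02*b - 2.12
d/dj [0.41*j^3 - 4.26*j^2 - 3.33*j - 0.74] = 1.23*j^2 - 8.52*j - 3.33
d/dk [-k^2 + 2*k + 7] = 2 - 2*k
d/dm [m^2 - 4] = 2*m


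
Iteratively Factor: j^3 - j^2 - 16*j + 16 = (j - 1)*(j^2 - 16) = (j - 4)*(j - 1)*(j + 4)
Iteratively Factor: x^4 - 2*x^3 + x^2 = (x - 1)*(x^3 - x^2) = x*(x - 1)*(x^2 - x) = x^2*(x - 1)*(x - 1)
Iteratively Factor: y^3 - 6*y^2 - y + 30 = (y - 3)*(y^2 - 3*y - 10) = (y - 5)*(y - 3)*(y + 2)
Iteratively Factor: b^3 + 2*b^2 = (b)*(b^2 + 2*b) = b*(b + 2)*(b)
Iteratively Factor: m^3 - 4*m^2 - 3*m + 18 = (m + 2)*(m^2 - 6*m + 9) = (m - 3)*(m + 2)*(m - 3)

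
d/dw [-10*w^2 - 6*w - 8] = -20*w - 6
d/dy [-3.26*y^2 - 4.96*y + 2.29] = -6.52*y - 4.96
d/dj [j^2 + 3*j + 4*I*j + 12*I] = 2*j + 3 + 4*I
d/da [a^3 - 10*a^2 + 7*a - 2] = 3*a^2 - 20*a + 7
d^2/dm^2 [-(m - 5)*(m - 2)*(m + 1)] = 12 - 6*m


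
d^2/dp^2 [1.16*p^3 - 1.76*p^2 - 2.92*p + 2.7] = 6.96*p - 3.52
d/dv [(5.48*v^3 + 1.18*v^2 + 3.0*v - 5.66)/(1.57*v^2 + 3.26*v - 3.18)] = (8.6036*v^4 + 35.7296*v^3 - 53.1424*v^2 + 10.2676*v + 8.9116)/(2.4649*v^4 + 10.2364*v^3 + 0.642399999999999*v^2 - 20.7336*v + 10.1124)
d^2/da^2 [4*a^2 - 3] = 8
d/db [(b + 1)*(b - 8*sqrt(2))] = 2*b - 8*sqrt(2) + 1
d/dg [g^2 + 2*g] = 2*g + 2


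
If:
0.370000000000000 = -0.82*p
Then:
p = -0.45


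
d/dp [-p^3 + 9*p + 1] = 9 - 3*p^2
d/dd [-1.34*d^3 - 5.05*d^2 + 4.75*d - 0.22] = -4.02*d^2 - 10.1*d + 4.75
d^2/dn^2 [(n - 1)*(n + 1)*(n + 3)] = 6*n + 6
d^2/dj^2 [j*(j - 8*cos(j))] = 8*j*cos(j) + 16*sin(j) + 2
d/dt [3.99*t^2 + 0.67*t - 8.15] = 7.98*t + 0.67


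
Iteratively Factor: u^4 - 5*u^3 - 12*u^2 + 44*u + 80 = (u + 2)*(u^3 - 7*u^2 + 2*u + 40) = (u - 5)*(u + 2)*(u^2 - 2*u - 8) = (u - 5)*(u + 2)^2*(u - 4)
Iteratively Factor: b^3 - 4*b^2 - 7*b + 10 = (b + 2)*(b^2 - 6*b + 5) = (b - 1)*(b + 2)*(b - 5)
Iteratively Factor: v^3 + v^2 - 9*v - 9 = (v + 1)*(v^2 - 9) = (v + 1)*(v + 3)*(v - 3)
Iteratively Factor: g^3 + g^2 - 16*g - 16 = (g - 4)*(g^2 + 5*g + 4) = (g - 4)*(g + 4)*(g + 1)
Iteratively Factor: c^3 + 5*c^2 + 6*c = (c + 2)*(c^2 + 3*c) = (c + 2)*(c + 3)*(c)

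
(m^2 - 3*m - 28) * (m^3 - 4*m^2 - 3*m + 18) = m^5 - 7*m^4 - 19*m^3 + 139*m^2 + 30*m - 504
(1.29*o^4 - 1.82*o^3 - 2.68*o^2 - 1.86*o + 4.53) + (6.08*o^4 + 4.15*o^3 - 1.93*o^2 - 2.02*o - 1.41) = 7.37*o^4 + 2.33*o^3 - 4.61*o^2 - 3.88*o + 3.12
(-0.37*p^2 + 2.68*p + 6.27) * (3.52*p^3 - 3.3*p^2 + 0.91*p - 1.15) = -1.3024*p^5 + 10.6546*p^4 + 12.8897*p^3 - 17.8267*p^2 + 2.6237*p - 7.2105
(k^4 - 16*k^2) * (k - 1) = k^5 - k^4 - 16*k^3 + 16*k^2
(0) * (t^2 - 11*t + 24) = 0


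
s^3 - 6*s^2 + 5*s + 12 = (s - 4)*(s - 3)*(s + 1)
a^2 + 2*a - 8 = (a - 2)*(a + 4)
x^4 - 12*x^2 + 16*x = x*(x - 2)^2*(x + 4)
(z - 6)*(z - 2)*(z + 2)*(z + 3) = z^4 - 3*z^3 - 22*z^2 + 12*z + 72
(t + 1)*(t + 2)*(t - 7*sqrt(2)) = t^3 - 7*sqrt(2)*t^2 + 3*t^2 - 21*sqrt(2)*t + 2*t - 14*sqrt(2)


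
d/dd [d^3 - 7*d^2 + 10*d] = 3*d^2 - 14*d + 10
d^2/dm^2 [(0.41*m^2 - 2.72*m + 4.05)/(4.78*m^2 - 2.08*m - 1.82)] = (-116.142528*m^3 + 576.617136*m^2 - 383.577792*m + 128.820432)/(109.215352*m^6 - 142.574016*m^5 - 62.711688*m^4 + 99.572096*m^3 + 23.877672*m^2 - 20.669376*m - 6.028568)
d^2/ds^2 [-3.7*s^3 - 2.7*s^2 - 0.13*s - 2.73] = -22.2*s - 5.4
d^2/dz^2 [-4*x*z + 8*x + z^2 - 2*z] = 2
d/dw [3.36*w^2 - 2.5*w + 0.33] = 6.72*w - 2.5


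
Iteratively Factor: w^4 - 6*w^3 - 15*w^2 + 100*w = (w + 4)*(w^3 - 10*w^2 + 25*w) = (w - 5)*(w + 4)*(w^2 - 5*w) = (w - 5)^2*(w + 4)*(w)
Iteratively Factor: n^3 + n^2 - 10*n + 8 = (n - 1)*(n^2 + 2*n - 8) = (n - 1)*(n + 4)*(n - 2)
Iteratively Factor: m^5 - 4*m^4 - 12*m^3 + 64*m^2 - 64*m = (m - 2)*(m^4 - 2*m^3 - 16*m^2 + 32*m) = (m - 2)^2*(m^3 - 16*m) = m*(m - 2)^2*(m^2 - 16) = m*(m - 2)^2*(m + 4)*(m - 4)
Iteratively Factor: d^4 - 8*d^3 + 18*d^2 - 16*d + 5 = (d - 1)*(d^3 - 7*d^2 + 11*d - 5) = (d - 1)^2*(d^2 - 6*d + 5) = (d - 5)*(d - 1)^2*(d - 1)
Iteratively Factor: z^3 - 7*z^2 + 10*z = (z)*(z^2 - 7*z + 10) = z*(z - 5)*(z - 2)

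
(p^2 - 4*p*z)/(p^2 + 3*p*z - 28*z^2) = p/(p + 7*z)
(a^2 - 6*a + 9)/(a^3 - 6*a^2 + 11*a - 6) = (a - 3)/(a^2 - 3*a + 2)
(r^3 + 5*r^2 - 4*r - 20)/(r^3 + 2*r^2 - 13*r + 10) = (r + 2)/(r - 1)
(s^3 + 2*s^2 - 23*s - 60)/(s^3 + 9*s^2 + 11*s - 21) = (s^2 - s - 20)/(s^2 + 6*s - 7)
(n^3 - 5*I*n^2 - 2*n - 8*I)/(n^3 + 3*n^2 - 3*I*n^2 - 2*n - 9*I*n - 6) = (n^2 - 3*I*n + 4)/(n^2 + n*(3 - I) - 3*I)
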